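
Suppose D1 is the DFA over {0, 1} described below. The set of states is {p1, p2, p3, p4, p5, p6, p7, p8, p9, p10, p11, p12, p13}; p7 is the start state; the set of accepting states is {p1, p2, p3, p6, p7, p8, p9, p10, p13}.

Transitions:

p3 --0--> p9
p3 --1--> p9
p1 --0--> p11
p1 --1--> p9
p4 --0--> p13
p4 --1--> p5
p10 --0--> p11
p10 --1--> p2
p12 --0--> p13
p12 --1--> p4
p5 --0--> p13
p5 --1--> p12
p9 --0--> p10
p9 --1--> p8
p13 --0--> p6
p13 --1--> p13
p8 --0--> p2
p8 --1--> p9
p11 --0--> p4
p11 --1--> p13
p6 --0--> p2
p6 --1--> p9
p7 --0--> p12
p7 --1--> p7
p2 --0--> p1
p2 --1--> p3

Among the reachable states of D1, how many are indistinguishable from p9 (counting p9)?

Start with accepting vs non-accepting: {p1,p2,p3,p6,p7,p8,p9,p10,p13} | {p4,p5,p11,p12}.
On input 0, block {p1,p2,p3,p6,p7,p8,p9,p10,p13} splits into {p2,p3,p6,p8,p9,p13} and {p1,p7,p10}.
Split {p2,p3,p6,p8,p9,p13} by δ(·,0) → {p3,p6,p8,p13} and {p2,p9}.
Refine {p3,p6,p8,p13} on symbol 0: members go to different blocks, giving {p3,p6,p8} and {p13}.
Split {p4,p5,p11,p12} by δ(·,0) → {p4,p5,p12} and {p11}.
On input 0, block {p1,p7,p10} splits into {p1,p10} and {p7}.
No further refinement is possible. Final partition (7 blocks): {p3,p6,p8} | {p4,p5,p12} | {p1,p10} | {p2,p9} | {p13} | {p11} | {p7}.
The equivalence class containing p9 is {p2,p9}, of size 2.

2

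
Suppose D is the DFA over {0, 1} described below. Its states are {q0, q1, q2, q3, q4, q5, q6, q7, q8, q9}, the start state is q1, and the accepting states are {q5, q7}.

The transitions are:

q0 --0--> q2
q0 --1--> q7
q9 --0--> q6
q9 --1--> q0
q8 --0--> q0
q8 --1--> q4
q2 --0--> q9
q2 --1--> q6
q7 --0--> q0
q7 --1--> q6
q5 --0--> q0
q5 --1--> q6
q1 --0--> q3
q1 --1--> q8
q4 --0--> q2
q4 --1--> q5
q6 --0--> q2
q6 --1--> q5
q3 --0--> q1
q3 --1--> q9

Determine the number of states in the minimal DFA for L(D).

Start with accepting vs non-accepting: {q5,q7} | {q0,q1,q2,q3,q4,q6,q8,q9}.
On input 1, block {q0,q1,q2,q3,q4,q6,q8,q9} splits into {q1,q2,q3,q8,q9} and {q0,q4,q6}.
Split {q1,q2,q3,q8,q9} by δ(·,0) → {q1,q2,q3} and {q8,q9}.
On input 0, block {q1,q2,q3} splits into {q1,q3} and {q2}.
Stable partition: {q5,q7} | {q1,q3} | {q0,q4,q6} | {q8,q9} | {q2} — 5 equivalence classes.

5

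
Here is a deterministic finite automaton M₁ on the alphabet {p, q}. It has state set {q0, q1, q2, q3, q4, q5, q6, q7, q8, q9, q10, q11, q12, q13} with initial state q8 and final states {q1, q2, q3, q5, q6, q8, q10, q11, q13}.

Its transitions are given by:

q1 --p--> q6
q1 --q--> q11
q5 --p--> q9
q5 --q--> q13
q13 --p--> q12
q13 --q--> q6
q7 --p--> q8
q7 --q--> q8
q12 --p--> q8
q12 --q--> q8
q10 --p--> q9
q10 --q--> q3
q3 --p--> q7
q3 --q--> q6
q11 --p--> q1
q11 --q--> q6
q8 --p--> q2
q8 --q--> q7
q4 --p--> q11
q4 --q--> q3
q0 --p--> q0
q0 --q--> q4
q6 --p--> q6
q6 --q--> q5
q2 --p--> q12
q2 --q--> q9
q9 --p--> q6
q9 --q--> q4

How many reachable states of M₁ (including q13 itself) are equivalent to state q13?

2

States {q0,q10} cannot be reached from the start state, so discard them.
P0 = {q1,q2,q3,q5,q6,q8,q11,q13} | {q4,q7,q9,q12}.
Refine {q1,q2,q3,q5,q6,q8,q11,q13} on symbol p: members go to different blocks, giving {q1,q6,q8,q11} and {q2,q3,q5,q13}.
On input p, block {q1,q6,q8,q11} splits into {q1,q6,q11} and {q8}.
Split {q1,q6,q11} by δ(·,q) → {q1,q11} and {q6}.
Split {q1,q11} by δ(·,p) → {q1} and {q11}.
On input p, block {q4,q7,q9,q12} splits into {q7,q12} and {q4} and {q9}.
On input p, block {q2,q3,q5,q13} splits into {q2,q3,q13} and {q5}.
Refine {q2,q3,q13} on symbol q: members go to different blocks, giving {q3,q13} and {q2}.
No further refinement is possible. Final partition (10 blocks): {q1} | {q7,q12} | {q3,q13} | {q8} | {q6} | {q11} | {q4} | {q9} | {q5} | {q2}.
The equivalence class containing q13 is {q3,q13}, of size 2.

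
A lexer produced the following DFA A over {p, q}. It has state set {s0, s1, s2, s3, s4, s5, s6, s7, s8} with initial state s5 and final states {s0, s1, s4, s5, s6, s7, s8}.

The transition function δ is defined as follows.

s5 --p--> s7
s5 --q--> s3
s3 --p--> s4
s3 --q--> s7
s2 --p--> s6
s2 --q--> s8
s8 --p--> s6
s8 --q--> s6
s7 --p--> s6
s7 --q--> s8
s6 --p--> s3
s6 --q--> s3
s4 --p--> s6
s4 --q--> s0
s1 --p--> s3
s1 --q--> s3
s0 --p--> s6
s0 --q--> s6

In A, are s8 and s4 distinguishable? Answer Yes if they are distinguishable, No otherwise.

Reachable states from the start: {s0,s3,s4,s5,s6,s7,s8}. Unreachable: {s1,s2} — drop them.
Start with accepting vs non-accepting: {s0,s4,s5,s6,s7,s8} | {s3}.
On input p, block {s0,s4,s5,s6,s7,s8} splits into {s0,s4,s5,s7,s8} and {s6}.
Split {s0,s4,s5,s7,s8} by δ(·,p) → {s0,s4,s7,s8} and {s5}.
Refine {s0,s4,s7,s8} on symbol q: members go to different blocks, giving {s0,s8} and {s4,s7}.
The partition is now stable with 5 blocks: {s0,s8} | {s3} | {s6} | {s5} | {s4,s7}.
s8 and s4 end up in different blocks, so they are distinguishable. For instance, the string 'qp' is accepted from only s4.

Yes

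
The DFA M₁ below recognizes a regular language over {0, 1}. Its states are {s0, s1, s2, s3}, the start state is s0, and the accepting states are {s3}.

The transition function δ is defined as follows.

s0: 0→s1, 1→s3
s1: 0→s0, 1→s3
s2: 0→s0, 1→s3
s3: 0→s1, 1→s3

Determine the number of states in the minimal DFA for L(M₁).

States {s2} cannot be reached from the start state, so discard them.
P0 = {s3} | {s0,s1}.
The partition is now stable with 2 blocks: {s3} | {s0,s1}.

2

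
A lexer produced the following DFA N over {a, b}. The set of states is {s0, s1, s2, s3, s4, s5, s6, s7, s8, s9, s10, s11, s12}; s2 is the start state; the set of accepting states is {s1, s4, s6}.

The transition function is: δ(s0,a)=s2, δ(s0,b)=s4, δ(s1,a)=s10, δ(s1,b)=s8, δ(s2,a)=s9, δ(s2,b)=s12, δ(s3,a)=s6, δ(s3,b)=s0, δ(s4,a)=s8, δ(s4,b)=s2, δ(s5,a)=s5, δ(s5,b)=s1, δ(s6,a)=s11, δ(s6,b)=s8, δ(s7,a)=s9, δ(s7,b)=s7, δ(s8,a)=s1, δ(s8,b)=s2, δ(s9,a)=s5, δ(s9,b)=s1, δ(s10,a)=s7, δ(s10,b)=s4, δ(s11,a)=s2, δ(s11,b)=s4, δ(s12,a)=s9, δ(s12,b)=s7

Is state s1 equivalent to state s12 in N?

No

States {s0,s3,s6,s11} cannot be reached from the start state, so discard them.
Initial partition by acceptance: {s1,s4} | {s2,s5,s7,s8,s9,s10,s12}.
Split {s2,s5,s7,s8,s9,s10,s12} by δ(·,a) → {s2,s5,s7,s9,s10,s12} and {s8}.
On input a, block {s1,s4} splits into {s1} and {s4}.
Split {s2,s5,s7,s9,s10,s12} by δ(·,b) → {s2,s7,s12} and {s5,s9} and {s10}.
The partition is now stable with 6 blocks: {s1} | {s2,s7,s12} | {s8} | {s4} | {s5,s9} | {s10}.
s1 and s12 end up in different blocks, so they are distinguishable. For instance, the string 'ε' is accepted from only s1.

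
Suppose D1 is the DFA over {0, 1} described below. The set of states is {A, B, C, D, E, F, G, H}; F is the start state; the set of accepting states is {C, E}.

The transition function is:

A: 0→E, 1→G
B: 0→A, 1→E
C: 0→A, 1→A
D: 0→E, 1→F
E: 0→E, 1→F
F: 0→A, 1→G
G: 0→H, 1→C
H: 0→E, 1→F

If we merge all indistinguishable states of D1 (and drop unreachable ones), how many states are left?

States {B,D} cannot be reached from the start state, so discard them.
Initial partition by acceptance: {C,E} | {A,F,G,H}.
On input 0, block {C,E} splits into {C} and {E}.
Refine {A,F,G,H} on symbol 0: members go to different blocks, giving {A,H} and {F,G}.
On input 1, block {F,G} splits into {F} and {G}.
Refine {A,H} on symbol 1: members go to different blocks, giving {A} and {H}.
The partition is now stable with 6 blocks: {C} | {A} | {E} | {F} | {G} | {H}.

6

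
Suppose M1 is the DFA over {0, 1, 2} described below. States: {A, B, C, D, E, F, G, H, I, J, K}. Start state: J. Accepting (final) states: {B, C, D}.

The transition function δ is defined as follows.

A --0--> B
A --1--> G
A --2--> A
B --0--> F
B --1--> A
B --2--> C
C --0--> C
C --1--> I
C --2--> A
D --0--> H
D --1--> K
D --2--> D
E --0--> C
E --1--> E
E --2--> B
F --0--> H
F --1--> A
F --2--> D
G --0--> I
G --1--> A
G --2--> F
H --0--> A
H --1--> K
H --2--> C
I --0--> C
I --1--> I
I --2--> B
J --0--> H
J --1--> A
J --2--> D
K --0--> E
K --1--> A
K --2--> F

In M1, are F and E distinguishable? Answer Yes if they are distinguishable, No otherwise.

Yes

P0 = {B,C,D} | {A,E,F,G,H,I,J,K}.
On input 0, block {B,C,D} splits into {B,D} and {C}.
Refine {B,D} on symbol 2: members go to different blocks, giving {B} and {D}.
Refine {A,E,F,G,H,I,J,K} on symbol 0: members go to different blocks, giving {F,G,H,J,K} and {E,I} and {A}.
Split {F,G,H,J,K} by δ(·,0) → {F,J} and {G,K} and {H}.
No further refinement is possible. Final partition (8 blocks): {B} | {F,J} | {C} | {D} | {E,I} | {A} | {G,K} | {H}.
F and E end up in different blocks, so they are distinguishable. For instance, the string '0' is accepted from only E.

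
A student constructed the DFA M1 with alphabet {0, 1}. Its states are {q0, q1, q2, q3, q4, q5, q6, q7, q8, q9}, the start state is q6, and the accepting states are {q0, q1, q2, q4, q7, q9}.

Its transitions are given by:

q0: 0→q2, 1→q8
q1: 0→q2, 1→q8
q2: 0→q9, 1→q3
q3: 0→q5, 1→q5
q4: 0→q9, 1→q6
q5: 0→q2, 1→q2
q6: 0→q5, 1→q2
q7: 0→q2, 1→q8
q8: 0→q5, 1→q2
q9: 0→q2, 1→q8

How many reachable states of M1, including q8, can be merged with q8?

States {q0,q1,q4,q7} cannot be reached from the start state, so discard them.
Initial partition by acceptance: {q2,q9} | {q3,q5,q6,q8}.
Refine {q3,q5,q6,q8} on symbol 0: members go to different blocks, giving {q3,q6,q8} and {q5}.
On input 1, block {q3,q6,q8} splits into {q6,q8} and {q3}.
On input 1, block {q2,q9} splits into {q2} and {q9}.
Stable partition: {q2} | {q6,q8} | {q5} | {q3} | {q9} — 5 equivalence classes.
State q8 belongs to the block {q6,q8}, which has 2 states.

2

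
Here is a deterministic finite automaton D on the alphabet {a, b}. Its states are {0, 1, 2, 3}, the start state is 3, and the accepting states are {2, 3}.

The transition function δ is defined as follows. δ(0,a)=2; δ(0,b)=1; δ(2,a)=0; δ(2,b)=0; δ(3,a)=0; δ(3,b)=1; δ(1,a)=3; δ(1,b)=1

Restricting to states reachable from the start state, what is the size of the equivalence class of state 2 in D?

2

Initial partition by acceptance: {2,3} | {0,1}.
Stable partition: {2,3} | {0,1} — 2 equivalence classes.
State 2 belongs to the block {2,3}, which has 2 states.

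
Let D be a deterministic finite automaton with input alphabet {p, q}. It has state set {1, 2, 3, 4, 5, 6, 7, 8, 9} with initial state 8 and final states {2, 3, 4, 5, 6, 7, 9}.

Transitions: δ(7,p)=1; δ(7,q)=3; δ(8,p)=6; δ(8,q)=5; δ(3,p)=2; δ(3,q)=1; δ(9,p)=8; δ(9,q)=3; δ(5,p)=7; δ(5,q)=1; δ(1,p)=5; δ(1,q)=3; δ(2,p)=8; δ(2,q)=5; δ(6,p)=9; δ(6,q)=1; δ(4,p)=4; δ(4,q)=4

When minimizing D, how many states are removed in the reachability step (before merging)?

1

BFS from 8 reaches {1, 2, 3, 5, 6, 7, 8, 9}; the 1 state(s) 4 are never visited.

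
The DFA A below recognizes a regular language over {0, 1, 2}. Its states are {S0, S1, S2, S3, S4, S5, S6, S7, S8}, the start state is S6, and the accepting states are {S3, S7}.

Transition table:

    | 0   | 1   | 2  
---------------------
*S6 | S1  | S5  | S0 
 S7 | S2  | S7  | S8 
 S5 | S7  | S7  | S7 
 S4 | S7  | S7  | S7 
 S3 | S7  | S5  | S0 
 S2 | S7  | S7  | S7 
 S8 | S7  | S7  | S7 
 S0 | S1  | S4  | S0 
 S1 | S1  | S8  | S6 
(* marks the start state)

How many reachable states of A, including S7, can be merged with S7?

1

States {S3} cannot be reached from the start state, so discard them.
Start with accepting vs non-accepting: {S7} | {S0,S1,S2,S4,S5,S6,S8}.
On input 0, block {S0,S1,S2,S4,S5,S6,S8} splits into {S2,S4,S5,S8} and {S0,S1,S6}.
No further refinement is possible. Final partition (3 blocks): {S7} | {S2,S4,S5,S8} | {S0,S1,S6}.
State S7 belongs to the block {S7}, which has 1 states.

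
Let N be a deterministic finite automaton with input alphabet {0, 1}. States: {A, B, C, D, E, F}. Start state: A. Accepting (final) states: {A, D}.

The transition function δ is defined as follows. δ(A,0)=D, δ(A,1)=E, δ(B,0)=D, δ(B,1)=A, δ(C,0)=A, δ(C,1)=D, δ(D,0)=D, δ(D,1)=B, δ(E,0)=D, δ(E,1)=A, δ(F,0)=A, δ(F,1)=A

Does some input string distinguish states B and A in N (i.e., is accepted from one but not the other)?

Yes

First remove the unreachable states {C,F}; 4 states remain.
Start with accepting vs non-accepting: {A,D} | {B,E}.
The partition is now stable with 2 blocks: {A,D} | {B,E}.
B and A end up in different blocks, so they are distinguishable. For instance, the string 'ε' is accepted from only A.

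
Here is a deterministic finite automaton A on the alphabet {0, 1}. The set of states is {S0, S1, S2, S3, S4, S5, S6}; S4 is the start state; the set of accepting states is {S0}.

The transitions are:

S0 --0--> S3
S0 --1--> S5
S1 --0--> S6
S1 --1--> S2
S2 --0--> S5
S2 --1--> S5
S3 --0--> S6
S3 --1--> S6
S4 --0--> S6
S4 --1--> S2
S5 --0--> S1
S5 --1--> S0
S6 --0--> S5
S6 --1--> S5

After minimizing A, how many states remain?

All states are reachable from the start state.
Start with accepting vs non-accepting: {S0} | {S1,S2,S3,S4,S5,S6}.
Refine {S1,S2,S3,S4,S5,S6} on symbol 1: members go to different blocks, giving {S1,S2,S3,S4,S6} and {S5}.
On input 0, block {S1,S2,S3,S4,S6} splits into {S1,S3,S4} and {S2,S6}.
No further refinement is possible. Final partition (4 blocks): {S0} | {S1,S3,S4} | {S5} | {S2,S6}.

4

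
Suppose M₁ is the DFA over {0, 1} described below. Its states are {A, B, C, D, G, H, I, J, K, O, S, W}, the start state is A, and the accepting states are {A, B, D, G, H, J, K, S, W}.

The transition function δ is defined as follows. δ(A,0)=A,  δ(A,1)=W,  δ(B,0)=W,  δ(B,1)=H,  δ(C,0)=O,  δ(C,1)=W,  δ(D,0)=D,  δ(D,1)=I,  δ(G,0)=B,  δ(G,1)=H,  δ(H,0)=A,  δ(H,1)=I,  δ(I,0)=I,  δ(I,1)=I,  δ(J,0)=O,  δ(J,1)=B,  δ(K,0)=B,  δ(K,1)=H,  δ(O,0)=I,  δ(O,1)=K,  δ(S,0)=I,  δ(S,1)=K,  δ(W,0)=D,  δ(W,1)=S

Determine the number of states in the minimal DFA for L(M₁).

8

States {C,G,J,O} cannot be reached from the start state, so discard them.
Start with accepting vs non-accepting: {A,B,D,H,K,S,W} | {I}.
On input 0, block {A,B,D,H,K,S,W} splits into {A,B,D,H,K,W} and {S}.
Split {A,B,D,H,K,W} by δ(·,1) → {A,B,K} and {D,H} and {W}.
On input 0, block {A,B,K} splits into {A,K} and {B}.
On input 0, block {A,K} splits into {K} and {A}.
On input 0, block {D,H} splits into {D} and {H}.
Stable partition: {K} | {I} | {S} | {D} | {W} | {B} | {A} | {H} — 8 equivalence classes.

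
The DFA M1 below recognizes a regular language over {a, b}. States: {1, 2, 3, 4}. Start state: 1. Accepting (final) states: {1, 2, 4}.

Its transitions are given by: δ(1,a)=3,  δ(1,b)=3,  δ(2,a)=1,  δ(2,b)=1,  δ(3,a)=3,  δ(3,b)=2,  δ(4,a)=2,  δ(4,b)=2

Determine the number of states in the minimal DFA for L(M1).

States {4} cannot be reached from the start state, so discard them.
Initial partition by acceptance: {1,2} | {3}.
Split {1,2} by δ(·,a) → {1} and {2}.
The partition is now stable with 3 blocks: {1} | {3} | {2}.

3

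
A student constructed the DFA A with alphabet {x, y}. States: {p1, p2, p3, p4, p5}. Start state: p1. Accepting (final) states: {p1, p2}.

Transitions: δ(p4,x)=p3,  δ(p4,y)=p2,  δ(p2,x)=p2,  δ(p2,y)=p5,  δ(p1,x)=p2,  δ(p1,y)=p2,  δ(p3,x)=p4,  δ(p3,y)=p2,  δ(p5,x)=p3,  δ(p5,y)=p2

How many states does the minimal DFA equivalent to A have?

All states are reachable from the start state.
P0 = {p1,p2} | {p3,p4,p5}.
Split {p1,p2} by δ(·,y) → {p1} and {p2}.
Stable partition: {p1} | {p3,p4,p5} | {p2} — 3 equivalence classes.

3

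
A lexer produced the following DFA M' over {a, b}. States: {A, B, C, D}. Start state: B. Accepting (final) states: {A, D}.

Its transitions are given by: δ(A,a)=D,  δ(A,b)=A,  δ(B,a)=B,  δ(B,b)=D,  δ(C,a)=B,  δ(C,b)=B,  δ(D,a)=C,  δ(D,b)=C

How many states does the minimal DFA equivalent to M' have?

3

Reachable states from the start: {B,C,D}. Unreachable: {A} — drop them.
Initial partition by acceptance: {D} | {B,C}.
Refine {B,C} on symbol b: members go to different blocks, giving {B} and {C}.
Stable partition: {D} | {B} | {C} — 3 equivalence classes.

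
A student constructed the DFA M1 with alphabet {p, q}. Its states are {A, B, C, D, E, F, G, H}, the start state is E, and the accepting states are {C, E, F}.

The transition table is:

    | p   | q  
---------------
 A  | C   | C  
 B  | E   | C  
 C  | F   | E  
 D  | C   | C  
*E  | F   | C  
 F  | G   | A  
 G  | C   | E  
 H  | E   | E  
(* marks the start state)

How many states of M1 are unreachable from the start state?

BFS from E reaches {A, C, E, F, G}; the 3 state(s) B, D, H are never visited.

3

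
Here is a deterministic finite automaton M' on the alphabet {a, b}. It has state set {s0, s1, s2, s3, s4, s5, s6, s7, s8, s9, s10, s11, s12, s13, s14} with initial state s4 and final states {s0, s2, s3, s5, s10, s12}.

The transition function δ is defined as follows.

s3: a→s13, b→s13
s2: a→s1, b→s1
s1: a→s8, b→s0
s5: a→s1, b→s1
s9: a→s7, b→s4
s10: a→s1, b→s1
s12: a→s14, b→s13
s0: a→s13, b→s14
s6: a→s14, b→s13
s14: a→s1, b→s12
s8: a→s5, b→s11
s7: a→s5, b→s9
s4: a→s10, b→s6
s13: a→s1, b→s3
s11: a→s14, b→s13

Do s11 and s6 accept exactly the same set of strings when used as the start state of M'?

Yes

First remove the unreachable states {s2,s7,s9}; 12 states remain.
Start with accepting vs non-accepting: {s0,s3,s5,s10,s12} | {s1,s4,s6,s8,s11,s13,s14}.
On input a, block {s1,s4,s6,s8,s11,s13,s14} splits into {s1,s6,s11,s13,s14} and {s4,s8}.
Split {s1,s6,s11,s13,s14} by δ(·,a) → {s6,s11,s13,s14} and {s1}.
On input a, block {s0,s3,s5,s10,s12} splits into {s0,s3,s12} and {s5,s10}.
Refine {s6,s11,s13,s14} on symbol a: members go to different blocks, giving {s6,s11} and {s13,s14}.
No further refinement is possible. Final partition (6 blocks): {s0,s3,s12} | {s6,s11} | {s4,s8} | {s1} | {s5,s10} | {s13,s14}.
s11 and s6 lie in the same block of the stable partition, so they are equivalent — no string distinguishes them.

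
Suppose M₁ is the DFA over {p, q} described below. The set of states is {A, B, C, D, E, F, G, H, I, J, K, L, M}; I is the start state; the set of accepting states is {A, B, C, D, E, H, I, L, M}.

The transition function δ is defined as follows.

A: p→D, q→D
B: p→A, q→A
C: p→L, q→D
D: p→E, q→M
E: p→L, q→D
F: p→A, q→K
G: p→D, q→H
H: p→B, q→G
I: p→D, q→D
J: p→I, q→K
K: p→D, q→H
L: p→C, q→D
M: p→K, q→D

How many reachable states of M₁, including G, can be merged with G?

2

Reachable states from the start: {A,B,C,D,E,G,H,I,K,L,M}. Unreachable: {F,J} — drop them.
Start with accepting vs non-accepting: {A,B,C,D,E,H,I,L,M} | {G,K}.
Refine {A,B,C,D,E,H,I,L,M} on symbol p: members go to different blocks, giving {A,B,C,D,E,H,I,L} and {M}.
On input q, block {A,B,C,D,E,H,I,L} splits into {A,B,C,E,I,L} and {D} and {H}.
Refine {A,B,C,E,I,L} on symbol p: members go to different blocks, giving {B,C,E,L} and {A,I}.
On input p, block {B,C,E,L} splits into {C,E,L} and {B}.
No further refinement is possible. Final partition (7 blocks): {C,E,L} | {G,K} | {M} | {D} | {H} | {A,I} | {B}.
State G belongs to the block {G,K}, which has 2 states.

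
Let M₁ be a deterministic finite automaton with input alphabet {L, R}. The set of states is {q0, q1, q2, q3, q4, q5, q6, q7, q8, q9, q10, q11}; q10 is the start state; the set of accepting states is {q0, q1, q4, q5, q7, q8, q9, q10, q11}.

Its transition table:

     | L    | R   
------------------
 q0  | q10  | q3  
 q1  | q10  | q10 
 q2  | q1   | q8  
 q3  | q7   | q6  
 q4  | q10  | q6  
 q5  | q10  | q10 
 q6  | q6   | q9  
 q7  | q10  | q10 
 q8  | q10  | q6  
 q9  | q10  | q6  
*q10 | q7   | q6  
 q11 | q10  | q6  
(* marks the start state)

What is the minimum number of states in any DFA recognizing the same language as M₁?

4

States {q0,q1,q2,q3,q4,q5,q8,q11} cannot be reached from the start state, so discard them.
Start with accepting vs non-accepting: {q7,q9,q10} | {q6}.
Split {q7,q9,q10} by δ(·,R) → {q9,q10} and {q7}.
On input L, block {q9,q10} splits into {q9} and {q10}.
The partition is now stable with 4 blocks: {q9} | {q6} | {q7} | {q10}.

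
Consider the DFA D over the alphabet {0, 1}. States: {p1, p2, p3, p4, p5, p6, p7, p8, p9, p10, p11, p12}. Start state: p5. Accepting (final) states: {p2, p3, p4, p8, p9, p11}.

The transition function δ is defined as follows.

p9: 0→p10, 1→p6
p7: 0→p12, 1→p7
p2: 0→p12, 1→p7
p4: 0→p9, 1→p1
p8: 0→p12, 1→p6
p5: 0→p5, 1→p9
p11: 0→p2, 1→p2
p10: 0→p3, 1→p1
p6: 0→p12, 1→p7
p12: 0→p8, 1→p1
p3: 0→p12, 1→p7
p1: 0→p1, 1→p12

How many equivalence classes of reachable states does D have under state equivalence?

Reachable states from the start: {p1,p3,p5,p6,p7,p8,p9,p10,p12}. Unreachable: {p2,p4,p11} — drop them.
Initial partition by acceptance: {p3,p8,p9} | {p1,p5,p6,p7,p10,p12}.
Refine {p1,p5,p6,p7,p10,p12} on symbol 0: members go to different blocks, giving {p1,p5,p6,p7} and {p10,p12}.
Refine {p1,p5,p6,p7} on symbol 0: members go to different blocks, giving {p1,p5} and {p6,p7}.
Refine {p1,p5} on symbol 1: members go to different blocks, giving {p1} and {p5}.
No further refinement is possible. Final partition (5 blocks): {p3,p8,p9} | {p1} | {p10,p12} | {p6,p7} | {p5}.

5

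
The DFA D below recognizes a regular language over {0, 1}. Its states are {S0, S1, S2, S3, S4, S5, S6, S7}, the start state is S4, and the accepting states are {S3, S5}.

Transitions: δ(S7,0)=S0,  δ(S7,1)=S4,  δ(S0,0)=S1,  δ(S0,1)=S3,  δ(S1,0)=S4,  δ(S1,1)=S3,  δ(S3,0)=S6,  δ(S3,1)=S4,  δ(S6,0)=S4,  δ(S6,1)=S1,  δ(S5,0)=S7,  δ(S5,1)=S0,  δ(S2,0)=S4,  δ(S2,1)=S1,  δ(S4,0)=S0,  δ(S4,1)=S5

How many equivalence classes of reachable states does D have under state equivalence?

States {S2} cannot be reached from the start state, so discard them.
P0 = {S3,S5} | {S0,S1,S4,S6,S7}.
Split {S0,S1,S4,S6,S7} by δ(·,1) → {S0,S1,S4} and {S6,S7}.
The partition is now stable with 3 blocks: {S3,S5} | {S0,S1,S4} | {S6,S7}.

3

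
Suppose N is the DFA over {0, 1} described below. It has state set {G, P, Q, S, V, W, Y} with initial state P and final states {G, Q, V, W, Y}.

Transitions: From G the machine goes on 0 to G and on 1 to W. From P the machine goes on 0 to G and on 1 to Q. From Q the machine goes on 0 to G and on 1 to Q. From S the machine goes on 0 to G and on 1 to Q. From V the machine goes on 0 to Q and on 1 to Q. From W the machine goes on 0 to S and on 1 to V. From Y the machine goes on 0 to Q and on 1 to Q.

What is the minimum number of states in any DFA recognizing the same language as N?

States {Y} cannot be reached from the start state, so discard them.
P0 = {G,Q,V,W} | {P,S}.
Refine {G,Q,V,W} on symbol 0: members go to different blocks, giving {G,Q,V} and {W}.
Refine {G,Q,V} on symbol 1: members go to different blocks, giving {Q,V} and {G}.
On input 0, block {Q,V} splits into {Q} and {V}.
No further refinement is possible. Final partition (5 blocks): {Q} | {P,S} | {W} | {G} | {V}.

5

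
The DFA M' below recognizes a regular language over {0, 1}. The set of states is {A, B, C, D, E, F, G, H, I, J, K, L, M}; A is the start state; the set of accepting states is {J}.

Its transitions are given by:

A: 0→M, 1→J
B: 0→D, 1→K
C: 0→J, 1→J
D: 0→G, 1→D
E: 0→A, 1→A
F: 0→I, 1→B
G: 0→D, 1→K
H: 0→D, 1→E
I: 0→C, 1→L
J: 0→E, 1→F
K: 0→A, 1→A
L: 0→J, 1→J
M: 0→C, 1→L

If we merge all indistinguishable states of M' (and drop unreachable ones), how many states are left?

8

Reachable states from the start: {A,B,C,D,E,F,G,I,J,K,L,M}. Unreachable: {H} — drop them.
Start with accepting vs non-accepting: {J} | {A,B,C,D,E,F,G,I,K,L,M}.
On input 0, block {A,B,C,D,E,F,G,I,K,L,M} splits into {A,B,D,E,F,G,I,K,M} and {C,L}.
On input 0, block {A,B,D,E,F,G,I,K,M} splits into {A,B,D,E,F,G,K} and {I,M}.
Refine {A,B,D,E,F,G,K} on symbol 0: members go to different blocks, giving {B,D,E,G,K} and {A,F}.
On input 0, block {B,D,E,G,K} splits into {B,D,G} and {E,K}.
Refine {B,D,G} on symbol 1: members go to different blocks, giving {B,G} and {D}.
On input 1, block {A,F} splits into {A} and {F}.
No further refinement is possible. Final partition (8 blocks): {J} | {B,G} | {C,L} | {I,M} | {A} | {E,K} | {D} | {F}.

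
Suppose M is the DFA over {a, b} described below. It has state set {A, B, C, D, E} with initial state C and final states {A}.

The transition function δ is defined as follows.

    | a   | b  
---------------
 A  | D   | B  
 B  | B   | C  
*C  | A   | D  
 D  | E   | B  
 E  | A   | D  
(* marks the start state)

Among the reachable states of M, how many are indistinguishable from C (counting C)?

2

Initial partition by acceptance: {A} | {B,C,D,E}.
Split {B,C,D,E} by δ(·,a) → {B,D} and {C,E}.
On input a, block {B,D} splits into {B} and {D}.
Stable partition: {A} | {B} | {C,E} | {D} — 4 equivalence classes.
The equivalence class containing C is {C,E}, of size 2.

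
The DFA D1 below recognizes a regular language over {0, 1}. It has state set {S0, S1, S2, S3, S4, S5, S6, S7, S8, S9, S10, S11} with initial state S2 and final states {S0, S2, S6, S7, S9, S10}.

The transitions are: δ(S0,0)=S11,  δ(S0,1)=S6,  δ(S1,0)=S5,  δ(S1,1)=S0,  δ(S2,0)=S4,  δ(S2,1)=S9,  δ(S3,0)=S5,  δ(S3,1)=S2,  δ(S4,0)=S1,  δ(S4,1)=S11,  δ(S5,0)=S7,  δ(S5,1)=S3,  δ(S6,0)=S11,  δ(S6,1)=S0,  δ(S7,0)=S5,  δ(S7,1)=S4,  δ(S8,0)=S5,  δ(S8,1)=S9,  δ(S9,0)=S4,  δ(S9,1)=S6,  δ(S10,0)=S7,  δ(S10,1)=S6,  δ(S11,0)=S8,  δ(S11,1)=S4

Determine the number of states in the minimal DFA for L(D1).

5

First remove the unreachable states {S10}; 11 states remain.
Start with accepting vs non-accepting: {S0,S2,S6,S7,S9} | {S1,S3,S4,S5,S8,S11}.
Refine {S0,S2,S6,S7,S9} on symbol 1: members go to different blocks, giving {S0,S2,S6,S9} and {S7}.
On input 0, block {S1,S3,S4,S5,S8,S11} splits into {S1,S3,S4,S8,S11} and {S5}.
On input 0, block {S1,S3,S4,S8,S11} splits into {S1,S3,S8} and {S4,S11}.
Stable partition: {S0,S2,S6,S9} | {S1,S3,S8} | {S7} | {S5} | {S4,S11} — 5 equivalence classes.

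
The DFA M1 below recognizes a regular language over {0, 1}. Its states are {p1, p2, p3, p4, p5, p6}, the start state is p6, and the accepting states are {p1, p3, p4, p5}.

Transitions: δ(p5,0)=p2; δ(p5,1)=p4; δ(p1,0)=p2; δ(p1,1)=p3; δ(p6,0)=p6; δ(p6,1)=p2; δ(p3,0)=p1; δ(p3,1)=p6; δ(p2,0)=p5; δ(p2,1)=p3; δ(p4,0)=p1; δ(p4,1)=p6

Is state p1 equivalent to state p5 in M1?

Yes

Every state is reachable, so we keep all 6.
Initial partition by acceptance: {p1,p3,p4,p5} | {p2,p6}.
Split {p1,p3,p4,p5} by δ(·,0) → {p1,p5} and {p3,p4}.
Split {p2,p6} by δ(·,0) → {p2} and {p6}.
No further refinement is possible. Final partition (4 blocks): {p1,p5} | {p2} | {p3,p4} | {p6}.
p1 and p5 lie in the same block of the stable partition, so they are equivalent — no string distinguishes them.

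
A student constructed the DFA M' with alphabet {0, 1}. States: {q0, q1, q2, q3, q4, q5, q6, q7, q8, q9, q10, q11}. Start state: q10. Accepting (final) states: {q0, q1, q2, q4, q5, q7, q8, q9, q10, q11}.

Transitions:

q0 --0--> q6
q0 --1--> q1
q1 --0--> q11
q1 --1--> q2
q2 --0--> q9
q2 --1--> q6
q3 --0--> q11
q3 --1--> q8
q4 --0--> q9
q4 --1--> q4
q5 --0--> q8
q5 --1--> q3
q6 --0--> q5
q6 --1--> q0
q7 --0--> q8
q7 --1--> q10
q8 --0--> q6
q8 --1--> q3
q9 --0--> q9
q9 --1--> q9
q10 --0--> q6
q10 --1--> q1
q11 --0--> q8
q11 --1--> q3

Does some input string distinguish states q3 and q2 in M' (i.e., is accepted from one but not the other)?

Yes

First remove the unreachable states {q4,q7}; 10 states remain.
Initial partition by acceptance: {q0,q1,q2,q5,q8,q9,q10,q11} | {q3,q6}.
Split {q0,q1,q2,q5,q8,q9,q10,q11} by δ(·,0) → {q1,q2,q5,q9,q11} and {q0,q8,q10}.
Split {q1,q2,q5,q9,q11} by δ(·,0) → {q1,q2,q9} and {q5,q11}.
Refine {q1,q2,q9} on symbol 0: members go to different blocks, giving {q2,q9} and {q1}.
Split {q2,q9} by δ(·,1) → {q2} and {q9}.
Split {q0,q8,q10} by δ(·,1) → {q0,q10} and {q8}.
On input 1, block {q3,q6} splits into {q3} and {q6}.
The partition is now stable with 8 blocks: {q2} | {q3} | {q0,q10} | {q5,q11} | {q1} | {q9} | {q8} | {q6}.
q3 and q2 end up in different blocks, so they are distinguishable. For instance, the string 'ε' is accepted from only q2.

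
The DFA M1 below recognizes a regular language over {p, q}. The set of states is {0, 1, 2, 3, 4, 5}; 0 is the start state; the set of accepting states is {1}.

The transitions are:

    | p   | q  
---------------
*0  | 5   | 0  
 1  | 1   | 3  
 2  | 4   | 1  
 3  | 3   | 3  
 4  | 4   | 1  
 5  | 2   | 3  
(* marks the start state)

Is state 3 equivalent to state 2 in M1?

No

Initial partition by acceptance: {1} | {0,2,3,4,5}.
Refine {0,2,3,4,5} on symbol q: members go to different blocks, giving {0,3,5} and {2,4}.
On input p, block {0,3,5} splits into {0,3} and {5}.
On input p, block {0,3} splits into {0} and {3}.
Stable partition: {1} | {0} | {2,4} | {5} | {3} — 5 equivalence classes.
3 and 2 end up in different blocks, so they are distinguishable. For instance, the string 'q' is accepted from only 2.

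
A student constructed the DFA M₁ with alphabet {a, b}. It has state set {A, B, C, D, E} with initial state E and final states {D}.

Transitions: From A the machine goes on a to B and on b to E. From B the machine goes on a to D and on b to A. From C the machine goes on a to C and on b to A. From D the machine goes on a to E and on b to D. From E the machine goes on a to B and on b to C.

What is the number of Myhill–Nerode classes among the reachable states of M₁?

5

Every state is reachable, so we keep all 5.
Start with accepting vs non-accepting: {D} | {A,B,C,E}.
Split {A,B,C,E} by δ(·,a) → {A,C,E} and {B}.
Split {A,C,E} by δ(·,a) → {A,E} and {C}.
Refine {A,E} on symbol b: members go to different blocks, giving {A} and {E}.
Stable partition: {D} | {A} | {B} | {C} | {E} — 5 equivalence classes.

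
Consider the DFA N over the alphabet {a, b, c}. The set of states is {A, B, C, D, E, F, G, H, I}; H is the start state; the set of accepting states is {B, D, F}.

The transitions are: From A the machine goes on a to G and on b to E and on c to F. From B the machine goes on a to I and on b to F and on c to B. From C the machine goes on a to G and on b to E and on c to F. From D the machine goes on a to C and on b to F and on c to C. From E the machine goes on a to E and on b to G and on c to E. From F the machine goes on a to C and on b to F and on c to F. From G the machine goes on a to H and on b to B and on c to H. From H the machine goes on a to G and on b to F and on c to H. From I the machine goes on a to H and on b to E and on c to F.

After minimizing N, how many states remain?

4

First remove the unreachable states {A,D}; 7 states remain.
P0 = {B,F} | {C,E,G,H,I}.
Split {C,E,G,H,I} by δ(·,b) → {C,E,I} and {G,H}.
On input a, block {C,E,I} splits into {C,I} and {E}.
No further refinement is possible. Final partition (4 blocks): {B,F} | {C,I} | {G,H} | {E}.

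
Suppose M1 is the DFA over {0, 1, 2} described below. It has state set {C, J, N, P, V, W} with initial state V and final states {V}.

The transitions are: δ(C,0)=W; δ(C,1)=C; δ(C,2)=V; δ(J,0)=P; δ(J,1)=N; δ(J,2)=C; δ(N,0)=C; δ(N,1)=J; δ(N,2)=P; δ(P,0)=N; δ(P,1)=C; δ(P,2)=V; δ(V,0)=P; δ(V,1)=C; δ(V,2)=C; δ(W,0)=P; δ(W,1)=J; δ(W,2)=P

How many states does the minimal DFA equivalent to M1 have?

P0 = {V} | {C,J,N,P,W}.
Refine {C,J,N,P,W} on symbol 2: members go to different blocks, giving {J,N,W} and {C,P}.
The partition is now stable with 3 blocks: {V} | {J,N,W} | {C,P}.

3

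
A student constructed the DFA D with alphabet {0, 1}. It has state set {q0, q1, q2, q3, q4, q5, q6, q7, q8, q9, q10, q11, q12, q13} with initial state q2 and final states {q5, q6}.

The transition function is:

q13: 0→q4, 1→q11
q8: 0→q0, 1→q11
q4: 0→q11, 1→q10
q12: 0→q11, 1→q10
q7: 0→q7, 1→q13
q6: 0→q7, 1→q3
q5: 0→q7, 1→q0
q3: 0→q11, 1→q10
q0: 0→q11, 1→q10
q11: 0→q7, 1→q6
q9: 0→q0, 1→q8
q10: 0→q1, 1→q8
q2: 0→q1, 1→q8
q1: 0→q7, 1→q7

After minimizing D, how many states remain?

Reachable states from the start: {q0,q1,q2,q3,q4,q6,q7,q8,q10,q11,q13}. Unreachable: {q5,q9,q12} — drop them.
P0 = {q6} | {q0,q1,q2,q3,q4,q7,q8,q10,q11,q13}.
Refine {q0,q1,q2,q3,q4,q7,q8,q10,q11,q13} on symbol 1: members go to different blocks, giving {q0,q1,q2,q3,q4,q7,q8,q10,q13} and {q11}.
Split {q0,q1,q2,q3,q4,q7,q8,q10,q13} by δ(·,0) → {q1,q2,q7,q8,q10,q13} and {q0,q3,q4}.
Split {q1,q2,q7,q8,q10,q13} by δ(·,0) → {q1,q2,q7,q10} and {q8,q13}.
On input 1, block {q1,q2,q7,q10} splits into {q2,q7,q10} and {q1}.
Refine {q2,q7,q10} on symbol 0: members go to different blocks, giving {q2,q10} and {q7}.
Stable partition: {q6} | {q2,q10} | {q11} | {q0,q3,q4} | {q8,q13} | {q1} | {q7} — 7 equivalence classes.

7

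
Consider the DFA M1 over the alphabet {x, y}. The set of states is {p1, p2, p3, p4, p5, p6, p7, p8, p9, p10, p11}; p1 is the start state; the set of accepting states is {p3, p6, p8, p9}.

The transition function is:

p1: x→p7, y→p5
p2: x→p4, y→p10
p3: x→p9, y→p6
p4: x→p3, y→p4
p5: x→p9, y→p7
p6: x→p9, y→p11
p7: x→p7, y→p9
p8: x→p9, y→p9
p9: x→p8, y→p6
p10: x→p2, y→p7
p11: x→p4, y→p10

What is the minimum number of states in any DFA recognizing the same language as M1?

Start with accepting vs non-accepting: {p3,p6,p8,p9} | {p1,p2,p4,p5,p7,p10,p11}.
Split {p3,p6,p8,p9} by δ(·,y) → {p3,p8,p9} and {p6}.
Refine {p3,p8,p9} on symbol y: members go to different blocks, giving {p3,p9} and {p8}.
Refine {p3,p9} on symbol x: members go to different blocks, giving {p3} and {p9}.
Split {p1,p2,p4,p5,p7,p10,p11} by δ(·,x) → {p1,p2,p7,p10,p11} and {p4} and {p5}.
Split {p1,p2,p7,p10,p11} by δ(·,x) → {p1,p7,p10} and {p2,p11}.
Refine {p1,p7,p10} on symbol x: members go to different blocks, giving {p1,p7} and {p10}.
On input y, block {p1,p7} splits into {p1} and {p7}.
The partition is now stable with 10 blocks: {p3} | {p1} | {p6} | {p8} | {p9} | {p4} | {p5} | {p2,p11} | {p10} | {p7}.

10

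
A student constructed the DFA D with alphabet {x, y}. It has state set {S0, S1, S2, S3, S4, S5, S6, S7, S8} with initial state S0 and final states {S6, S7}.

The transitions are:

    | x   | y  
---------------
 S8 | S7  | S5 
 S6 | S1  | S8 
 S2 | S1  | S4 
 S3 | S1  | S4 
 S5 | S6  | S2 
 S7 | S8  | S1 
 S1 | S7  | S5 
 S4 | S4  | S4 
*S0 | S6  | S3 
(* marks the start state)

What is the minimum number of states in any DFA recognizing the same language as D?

Every state is reachable, so we keep all 9.
Start with accepting vs non-accepting: {S6,S7} | {S0,S1,S2,S3,S4,S5,S8}.
Refine {S0,S1,S2,S3,S4,S5,S8} on symbol x: members go to different blocks, giving {S0,S1,S5,S8} and {S2,S3,S4}.
Split {S0,S1,S5,S8} by δ(·,y) → {S0,S5} and {S1,S8}.
Refine {S2,S3,S4} on symbol x: members go to different blocks, giving {S2,S3} and {S4}.
The partition is now stable with 5 blocks: {S6,S7} | {S0,S5} | {S2,S3} | {S1,S8} | {S4}.

5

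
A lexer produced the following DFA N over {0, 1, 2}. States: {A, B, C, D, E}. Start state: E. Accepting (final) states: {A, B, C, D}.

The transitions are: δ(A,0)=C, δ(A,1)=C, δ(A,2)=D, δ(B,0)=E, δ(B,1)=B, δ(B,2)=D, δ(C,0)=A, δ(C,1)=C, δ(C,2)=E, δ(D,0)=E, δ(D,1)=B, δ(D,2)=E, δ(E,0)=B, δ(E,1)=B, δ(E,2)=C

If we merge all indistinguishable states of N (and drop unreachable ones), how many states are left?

5

All states are reachable from the start state.
Initial partition by acceptance: {A,B,C,D} | {E}.
On input 0, block {A,B,C,D} splits into {A,C} and {B,D}.
On input 2, block {A,C} splits into {A} and {C}.
Refine {B,D} on symbol 2: members go to different blocks, giving {B} and {D}.
The partition is now stable with 5 blocks: {A} | {E} | {B} | {C} | {D}.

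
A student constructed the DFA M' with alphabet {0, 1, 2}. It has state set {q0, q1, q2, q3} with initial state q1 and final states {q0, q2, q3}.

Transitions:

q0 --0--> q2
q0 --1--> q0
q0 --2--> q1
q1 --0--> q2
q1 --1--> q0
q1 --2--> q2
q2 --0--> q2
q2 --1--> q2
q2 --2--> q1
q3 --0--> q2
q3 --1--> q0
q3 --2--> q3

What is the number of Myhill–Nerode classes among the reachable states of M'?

2

First remove the unreachable states {q3}; 3 states remain.
Initial partition by acceptance: {q0,q2} | {q1}.
No further refinement is possible. Final partition (2 blocks): {q0,q2} | {q1}.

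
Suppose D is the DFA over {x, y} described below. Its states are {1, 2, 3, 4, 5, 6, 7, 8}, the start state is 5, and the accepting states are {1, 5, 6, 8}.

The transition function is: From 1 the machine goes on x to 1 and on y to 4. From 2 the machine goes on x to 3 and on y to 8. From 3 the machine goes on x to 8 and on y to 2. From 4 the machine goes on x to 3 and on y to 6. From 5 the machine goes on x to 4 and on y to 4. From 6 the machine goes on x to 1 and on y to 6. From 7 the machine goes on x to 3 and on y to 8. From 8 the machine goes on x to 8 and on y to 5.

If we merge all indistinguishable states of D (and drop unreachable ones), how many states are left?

States {7} cannot be reached from the start state, so discard them.
Start with accepting vs non-accepting: {1,5,6,8} | {2,3,4}.
Refine {1,5,6,8} on symbol x: members go to different blocks, giving {1,6,8} and {5}.
Refine {1,6,8} on symbol y: members go to different blocks, giving {1} and {6} and {8}.
Refine {2,3,4} on symbol x: members go to different blocks, giving {2,4} and {3}.
On input y, block {2,4} splits into {2} and {4}.
No further refinement is possible. Final partition (7 blocks): {1} | {2} | {5} | {6} | {8} | {3} | {4}.

7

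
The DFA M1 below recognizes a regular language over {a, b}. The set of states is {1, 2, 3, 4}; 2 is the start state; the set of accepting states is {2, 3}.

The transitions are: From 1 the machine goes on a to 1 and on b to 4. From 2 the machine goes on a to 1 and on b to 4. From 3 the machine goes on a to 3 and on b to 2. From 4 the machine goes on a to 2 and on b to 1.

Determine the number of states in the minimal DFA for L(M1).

Reachable states from the start: {1,2,4}. Unreachable: {3} — drop them.
P0 = {2} | {1,4}.
Split {1,4} by δ(·,a) → {1} and {4}.
Stable partition: {2} | {1} | {4} — 3 equivalence classes.

3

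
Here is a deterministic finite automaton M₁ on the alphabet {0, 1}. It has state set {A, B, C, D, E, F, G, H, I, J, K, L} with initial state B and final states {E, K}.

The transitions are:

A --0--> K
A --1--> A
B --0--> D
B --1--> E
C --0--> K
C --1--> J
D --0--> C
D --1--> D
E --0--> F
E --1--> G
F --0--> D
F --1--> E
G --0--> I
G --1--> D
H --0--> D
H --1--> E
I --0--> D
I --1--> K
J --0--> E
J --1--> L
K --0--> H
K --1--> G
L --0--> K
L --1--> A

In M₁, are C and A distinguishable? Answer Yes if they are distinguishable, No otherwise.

No

All states are reachable from the start state.
P0 = {E,K} | {A,B,C,D,F,G,H,I,J,L}.
On input 0, block {A,B,C,D,F,G,H,I,J,L} splits into {B,D,F,G,H,I} and {A,C,J,L}.
Split {B,D,F,G,H,I} by δ(·,0) → {B,F,G,H,I} and {D}.
Split {B,F,G,H,I} by δ(·,0) → {B,F,H,I} and {G}.
No further refinement is possible. Final partition (5 blocks): {E,K} | {B,F,H,I} | {A,C,J,L} | {D} | {G}.
C and A lie in the same block of the stable partition, so they are equivalent — no string distinguishes them.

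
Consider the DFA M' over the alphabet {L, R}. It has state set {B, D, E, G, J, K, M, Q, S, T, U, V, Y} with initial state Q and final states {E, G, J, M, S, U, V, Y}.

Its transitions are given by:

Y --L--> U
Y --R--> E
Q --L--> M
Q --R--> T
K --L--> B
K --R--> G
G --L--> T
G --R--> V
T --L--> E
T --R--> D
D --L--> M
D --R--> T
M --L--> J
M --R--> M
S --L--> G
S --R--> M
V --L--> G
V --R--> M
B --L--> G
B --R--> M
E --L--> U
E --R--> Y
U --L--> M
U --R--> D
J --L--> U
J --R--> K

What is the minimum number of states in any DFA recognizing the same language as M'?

States {S} cannot be reached from the start state, so discard them.
Start with accepting vs non-accepting: {E,G,J,M,U,V,Y} | {B,D,K,Q,T}.
Split {E,G,J,M,U,V,Y} by δ(·,L) → {E,J,M,U,V,Y} and {G}.
Split {E,J,M,U,V,Y} by δ(·,L) → {E,J,M,U,Y} and {V}.
Split {E,J,M,U,Y} by δ(·,R) → {E,M,Y} and {J,U}.
Split {B,D,K,Q,T} by δ(·,L) → {D,Q,T} and {K} and {B}.
On input L, block {J,U} splits into {U} and {J}.
Split {E,M,Y} by δ(·,L) → {E,Y} and {M}.
On input L, block {D,Q,T} splits into {D,Q} and {T}.
Stable partition: {E,Y} | {D,Q} | {G} | {V} | {U} | {K} | {B} | {J} | {M} | {T} — 10 equivalence classes.

10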